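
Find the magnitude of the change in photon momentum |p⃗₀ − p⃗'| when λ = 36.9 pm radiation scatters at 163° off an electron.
3.3496e-23 kg·m/s

Photon momentum magnitude is p = h/λ.

Initial momentum:
p₀ = h/λ = 6.6261e-34/3.6900e-11 = 1.7957e-23 kg·m/s

After scattering:
λ' = λ + Δλ = 36.9 + 4.7466 = 41.6466 pm
p' = h/λ' = 6.6261e-34/4.1647e-11 = 1.5910e-23 kg·m/s

Momentum is a vector; the scattered photon's direction makes angle θ = 163° with the incident direction. The magnitude of the vector change Δp⃗ = p⃗₀ − p⃗' is found from the law of cosines:
|Δp⃗|² = p₀² + p'² − 2p₀p'cos θ
|Δp⃗|² = (1.7957e-23)² + (1.5910e-23)² − 2·1.7957e-23·1.5910e-23·cos(163°)
|Δp⃗| = 3.3496e-23 kg·m/s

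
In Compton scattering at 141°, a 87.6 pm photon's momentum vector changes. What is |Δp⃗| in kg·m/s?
1.3926e-23 kg·m/s

Photon momentum magnitude is p = h/λ.

Initial momentum:
p₀ = h/λ = 6.6261e-34/8.7600e-11 = 7.5640e-24 kg·m/s

After scattering:
λ' = λ + Δλ = 87.6 + 4.3119 = 91.9119 pm
p' = h/λ' = 6.6261e-34/9.1912e-11 = 7.2092e-24 kg·m/s

Momentum is a vector; the scattered photon's direction makes angle θ = 141° with the incident direction. The magnitude of the vector change Δp⃗ = p⃗₀ − p⃗' is found from the law of cosines:
|Δp⃗|² = p₀² + p'² − 2p₀p'cos θ
|Δp⃗|² = (7.5640e-24)² + (7.2092e-24)² − 2·7.5640e-24·7.2092e-24·cos(141°)
|Δp⃗| = 1.3926e-23 kg·m/s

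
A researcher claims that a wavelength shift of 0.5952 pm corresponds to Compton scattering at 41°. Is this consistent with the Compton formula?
Yes, consistent

Calculate the expected shift for θ = 41°:

Δλ_expected = λ_C(1 - cos(41°))
Δλ_expected = 2.4263 × (1 - cos(41°))
Δλ_expected = 2.4263 × 0.2453
Δλ_expected = 0.5952 pm

Given shift: 0.5952 pm
Expected shift: 0.5952 pm
Difference: 0.0000 pm

The values match. This is consistent with Compton scattering at the stated angle.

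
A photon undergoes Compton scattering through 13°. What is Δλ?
0.0622 pm

Using the Compton scattering formula:
Δλ = λ_C(1 - cos θ)

where λ_C = h/(m_e·c) ≈ 2.4263 pm is the Compton wavelength of an electron.

For θ = 13°:
cos(13°) = 0.9744
1 - cos(13°) = 0.0256

Δλ = 2.4263 × 0.0256
Δλ = 0.0622 pm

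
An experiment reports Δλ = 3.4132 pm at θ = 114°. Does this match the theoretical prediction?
Yes, consistent

Calculate the expected shift for θ = 114°:

Δλ_expected = λ_C(1 - cos(114°))
Δλ_expected = 2.4263 × (1 - cos(114°))
Δλ_expected = 2.4263 × 1.4067
Δλ_expected = 3.4132 pm

Given shift: 3.4132 pm
Expected shift: 3.4132 pm
Difference: 0.0000 pm

The values match. This is consistent with Compton scattering at the stated angle.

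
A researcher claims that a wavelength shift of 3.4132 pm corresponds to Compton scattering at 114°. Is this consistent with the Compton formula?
Yes, consistent

Calculate the expected shift for θ = 114°:

Δλ_expected = λ_C(1 - cos(114°))
Δλ_expected = 2.4263 × (1 - cos(114°))
Δλ_expected = 2.4263 × 1.4067
Δλ_expected = 3.4132 pm

Given shift: 3.4132 pm
Expected shift: 3.4132 pm
Difference: 0.0000 pm

The values match. This is consistent with Compton scattering at the stated angle.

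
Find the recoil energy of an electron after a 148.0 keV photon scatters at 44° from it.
11.1261 keV

By energy conservation: K_e = E_initial - E_final

First find the scattered photon energy:
Initial wavelength: λ = hc/E = 8.3773 pm
Compton shift: Δλ = λ_C(1 - cos(44°)) = 0.6810 pm
Final wavelength: λ' = 8.3773 + 0.6810 = 9.0583 pm
Final photon energy: E' = hc/λ' = 136.8739 keV

Electron kinetic energy:
K_e = E - E' = 148.0000 - 136.8739 = 11.1261 keV

(Intermediate values are shown rounded; full precision is carried through to the final answer.)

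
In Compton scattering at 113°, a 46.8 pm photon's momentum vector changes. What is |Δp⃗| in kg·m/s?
2.2825e-23 kg·m/s

Photon momentum magnitude is p = h/λ.

Initial momentum:
p₀ = h/λ = 6.6261e-34/4.6800e-11 = 1.4158e-23 kg·m/s

After scattering:
λ' = λ + Δλ = 46.8 + 3.3743 = 50.1743 pm
p' = h/λ' = 6.6261e-34/5.0174e-11 = 1.3206e-23 kg·m/s

Momentum is a vector; the scattered photon's direction makes angle θ = 113° with the incident direction. The magnitude of the vector change Δp⃗ = p⃗₀ − p⃗' is found from the law of cosines:
|Δp⃗|² = p₀² + p'² − 2p₀p'cos θ
|Δp⃗|² = (1.4158e-23)² + (1.3206e-23)² − 2·1.4158e-23·1.3206e-23·cos(113°)
|Δp⃗| = 2.2825e-23 kg·m/s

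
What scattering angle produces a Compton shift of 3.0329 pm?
104.48°

From the Compton formula Δλ = λ_C(1 - cos θ), we can solve for θ:

cos θ = 1 - Δλ/λ_C

Given:
- Δλ = 3.0329 pm
- λ_C = h/(m_e·c) ≈ 2.42631024 pm

cos θ = 1 - 3.0329/2.42631024
cos θ = 1 - 1.250005
cos θ = -0.250005

θ = arccos(-0.250005)
θ = 104.48°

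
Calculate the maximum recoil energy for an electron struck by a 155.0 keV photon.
58.5263 keV

Maximum energy transfer occurs at θ = 180° (backscattering).

Initial photon: E₀ = 155.0 keV → λ₀ = 7.9990 pm

Maximum Compton shift (at 180°):
Δλ_max = 2λ_C = 2 × 2.4263 = 4.8526 pm

Final wavelength:
λ' = 7.9990 + 4.8526 = 12.8516 pm

Minimum photon energy (maximum energy to electron):
E'_min = hc/λ' = 96.4737 keV

Maximum electron kinetic energy:
K_max = E₀ - E'_min = 155.0000 - 96.4737 = 58.5263 keV

(Intermediate values are shown rounded; full precision is carried through to the final answer.)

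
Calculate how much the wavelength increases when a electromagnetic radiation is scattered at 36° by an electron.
0.4634 pm

Using the Compton scattering formula:
Δλ = λ_C(1 - cos θ)

where λ_C = h/(m_e·c) ≈ 2.4263 pm is the Compton wavelength of an electron.

For θ = 36°:
cos(36°) = 0.8090
1 - cos(36°) = 0.1910

Δλ = 2.4263 × 0.1910
Δλ = 0.4634 pm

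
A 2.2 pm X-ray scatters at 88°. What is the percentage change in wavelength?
106.4379%

Calculate the Compton shift:
Δλ = λ_C(1 - cos(88°))
Δλ = 2.4263 × (1 - cos(88°))
Δλ = 2.4263 × 0.9651
Δλ = 2.3416 pm

Percentage change:
(Δλ/λ₀) × 100 = (2.3416/2.2) × 100
= 106.4379%

(Intermediate values are shown rounded; full precision is carried through to the final answer.)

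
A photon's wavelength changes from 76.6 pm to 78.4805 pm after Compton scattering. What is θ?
77.00°

First find the wavelength shift:
Δλ = λ' - λ = 78.4805 - 76.6 = 1.8805 pm

Using Δλ = λ_C(1 - cos θ), with λ_C = h/(m_e·c) ≈ 2.42631024 pm:
cos θ = 1 - Δλ/λ_C
cos θ = 1 - 1.8805/2.42631024
cos θ = 0.224955

θ = arccos(0.224955)
θ = 77.00°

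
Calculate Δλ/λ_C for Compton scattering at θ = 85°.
0.9128 λ_C

The Compton shift formula is:
Δλ = λ_C(1 - cos θ)

Dividing both sides by λ_C:
Δλ/λ_C = 1 - cos θ

For θ = 85°:
Δλ/λ_C = 1 - cos(85°)
Δλ/λ_C = 1 - 0.0872
Δλ/λ_C = 0.9128

This means the shift is 0.9128 × λ_C = 2.2148 pm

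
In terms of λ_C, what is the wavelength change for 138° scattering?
1.7431 λ_C

The Compton shift formula is:
Δλ = λ_C(1 - cos θ)

Dividing both sides by λ_C:
Δλ/λ_C = 1 - cos θ

For θ = 138°:
Δλ/λ_C = 1 - cos(138°)
Δλ/λ_C = 1 - -0.7431
Δλ/λ_C = 1.7431

This means the shift is 1.7431 × λ_C = 4.2294 pm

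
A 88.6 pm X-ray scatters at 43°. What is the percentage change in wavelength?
0.7357%

Calculate the Compton shift:
Δλ = λ_C(1 - cos(43°))
Δλ = 2.4263 × (1 - cos(43°))
Δλ = 2.4263 × 0.2686
Δλ = 0.6518 pm

Percentage change:
(Δλ/λ₀) × 100 = (0.6518/88.6) × 100
= 0.7357%

(Intermediate values are shown rounded; full precision is carried through to the final answer.)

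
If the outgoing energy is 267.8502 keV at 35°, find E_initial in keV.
295.9001 keV

Convert final energy to wavelength (hc ≈ 1239.842 keV·pm):
λ' = hc/E' = 1239.842 / 267.8502 = 4.6289 pm

Calculate the Compton shift:
Δλ = λ_C(1 - cos(35°))
Δλ = 2.4263 × (1 - cos(35°))
Δλ = 0.4388 pm

Initial wavelength:
λ = λ' - Δλ = 4.6289 - 0.4388 = 4.1901 pm

Initial energy:
E = hc/λ = 1239.842 / 4.1901 = 295.9001 keV

(Intermediate values are shown rounded; full precision is carried through to the final answer.)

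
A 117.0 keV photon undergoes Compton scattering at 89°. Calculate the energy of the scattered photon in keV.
95.5128 keV

First convert energy to wavelength:
λ = hc/E, with hc ≈ 1239.842 keV·pm (i.e. 1239.842 eV·nm)

For E = 117.0 keV = 117000 eV:
λ = 1239.842 keV·pm / 117.0 keV
λ = 10.5969 pm

Calculate the Compton shift:
Δλ = λ_C(1 - cos(89°)) = 2.4263 × 0.9825
Δλ = 2.3840 pm

Final wavelength:
λ' = 10.5969 + 2.3840 = 12.9809 pm

Final energy:
E' = hc/λ' = 1239.842 / 12.9809 = 95.5128 keV

(Intermediate values are shown rounded; full precision is carried through to the final answer.)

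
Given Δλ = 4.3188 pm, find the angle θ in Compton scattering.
141.26°

From the Compton formula Δλ = λ_C(1 - cos θ), we can solve for θ:

cos θ = 1 - Δλ/λ_C

Given:
- Δλ = 4.3188 pm
- λ_C = h/(m_e·c) ≈ 2.42631024 pm

cos θ = 1 - 4.3188/2.42631024
cos θ = 1 - 1.779987
cos θ = -0.779987

θ = arccos(-0.779987)
θ = 141.26°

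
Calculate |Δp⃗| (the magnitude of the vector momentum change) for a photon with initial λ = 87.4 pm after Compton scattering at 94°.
1.0930e-23 kg·m/s

Photon momentum magnitude is p = h/λ.

Initial momentum:
p₀ = h/λ = 6.6261e-34/8.7400e-11 = 7.5813e-24 kg·m/s

After scattering:
λ' = λ + Δλ = 87.4 + 2.5956 = 89.9956 pm
p' = h/λ' = 6.6261e-34/8.9996e-11 = 7.3627e-24 kg·m/s

Momentum is a vector; the scattered photon's direction makes angle θ = 94° with the incident direction. The magnitude of the vector change Δp⃗ = p⃗₀ − p⃗' is found from the law of cosines:
|Δp⃗|² = p₀² + p'² − 2p₀p'cos θ
|Δp⃗|² = (7.5813e-24)² + (7.3627e-24)² − 2·7.5813e-24·7.3627e-24·cos(94°)
|Δp⃗| = 1.0930e-23 kg·m/s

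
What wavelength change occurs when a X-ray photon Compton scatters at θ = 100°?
2.8476 pm

Using the Compton scattering formula:
Δλ = λ_C(1 - cos θ)

where λ_C = h/(m_e·c) ≈ 2.4263 pm is the Compton wavelength of an electron.

For θ = 100°:
cos(100°) = -0.1736
1 - cos(100°) = 1.1736

Δλ = 2.4263 × 1.1736
Δλ = 2.8476 pm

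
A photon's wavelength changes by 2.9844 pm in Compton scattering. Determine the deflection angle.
103.30°

From the Compton formula Δλ = λ_C(1 - cos θ), we can solve for θ:

cos θ = 1 - Δλ/λ_C

Given:
- Δλ = 2.9844 pm
- λ_C = h/(m_e·c) ≈ 2.42631024 pm

cos θ = 1 - 2.9844/2.42631024
cos θ = 1 - 1.230016
cos θ = -0.230016

θ = arccos(-0.230016)
θ = 103.30°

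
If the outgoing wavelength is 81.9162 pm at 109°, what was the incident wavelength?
78.7000 pm

From λ' = λ + Δλ, we have λ = λ' - Δλ

First calculate the Compton shift:
Δλ = λ_C(1 - cos θ)
Δλ = 2.4263 × (1 - cos(109°))
Δλ = 2.4263 × 1.3256
Δλ = 3.2162 pm

Initial wavelength:
λ = λ' - Δλ
λ = 81.9162 - 3.2162
λ = 78.7000 pm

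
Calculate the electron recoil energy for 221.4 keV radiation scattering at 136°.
94.5186 keV

By energy conservation: K_e = E_initial - E_final

First find the scattered photon energy:
Initial wavelength: λ = hc/E = 5.6000 pm
Compton shift: Δλ = λ_C(1 - cos(136°)) = 4.1717 pm
Final wavelength: λ' = 5.6000 + 4.1717 = 9.7717 pm
Final photon energy: E' = hc/λ' = 126.8814 keV

Electron kinetic energy:
K_e = E - E' = 221.4000 - 126.8814 = 94.5186 keV

(Intermediate values are shown rounded; full precision is carried through to the final answer.)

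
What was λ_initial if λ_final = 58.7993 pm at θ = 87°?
56.5000 pm

From λ' = λ + Δλ, we have λ = λ' - Δλ

First calculate the Compton shift:
Δλ = λ_C(1 - cos θ)
Δλ = 2.4263 × (1 - cos(87°))
Δλ = 2.4263 × 0.9477
Δλ = 2.2993 pm

Initial wavelength:
λ = λ' - Δλ
λ = 58.7993 - 2.2993
λ = 56.5000 pm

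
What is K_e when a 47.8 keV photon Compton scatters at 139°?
6.7396 keV

By energy conservation: K_e = E_initial - E_final

First find the scattered photon energy:
Initial wavelength: λ = hc/E = 25.9381 pm
Compton shift: Δλ = λ_C(1 - cos(139°)) = 4.2575 pm
Final wavelength: λ' = 25.9381 + 4.2575 = 30.1956 pm
Final photon energy: E' = hc/λ' = 41.0604 keV

Electron kinetic energy:
K_e = E - E' = 47.8000 - 41.0604 = 6.7396 keV

(Intermediate values are shown rounded; full precision is carried through to the final answer.)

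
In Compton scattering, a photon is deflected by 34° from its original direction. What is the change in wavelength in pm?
0.4148 pm

Using the Compton scattering formula:
Δλ = λ_C(1 - cos θ)

where λ_C = h/(m_e·c) ≈ 2.4263 pm is the Compton wavelength of an electron.

For θ = 34°:
cos(34°) = 0.8290
1 - cos(34°) = 0.1710

Δλ = 2.4263 × 0.1710
Δλ = 0.4148 pm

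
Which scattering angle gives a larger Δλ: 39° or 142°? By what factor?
142° produces the larger shift by a factor of 8.023

Calculate both shifts using Δλ = λ_C(1 - cos θ):

For θ₁ = 39°:
Δλ₁ = 2.4263 × (1 - cos(39°))
Δλ₁ = 2.4263 × 0.2229
Δλ₁ = 0.5407 pm

For θ₂ = 142°:
Δλ₂ = 2.4263 × (1 - cos(142°))
Δλ₂ = 2.4263 × 1.7880
Δλ₂ = 4.3383 pm

The 142° angle produces the larger shift.
Ratio: 4.3383/0.5407 = 8.023

(Intermediate values are shown rounded; full precision is carried through to the final answer.)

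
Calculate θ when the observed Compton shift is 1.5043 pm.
67.67°

From the Compton formula Δλ = λ_C(1 - cos θ), we can solve for θ:

cos θ = 1 - Δλ/λ_C

Given:
- Δλ = 1.5043 pm
- λ_C = h/(m_e·c) ≈ 2.42631024 pm

cos θ = 1 - 1.5043/2.42631024
cos θ = 1 - 0.619995
cos θ = 0.380005

θ = arccos(0.380005)
θ = 67.67°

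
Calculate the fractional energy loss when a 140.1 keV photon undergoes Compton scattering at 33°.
0.0424 (or 4.24%)

Calculate initial and final photon energies:

Initial: E₀ = 140.1 keV → λ₀ = 8.8497 pm
Compton shift: Δλ = 0.3914 pm
Final wavelength: λ' = 9.2411 pm
Final energy: E' = 134.1657 keV

Fractional energy loss:
(E₀ - E')/E₀ = (140.1000 - 134.1657)/140.1000
= 5.9343/140.1000
= 0.0424
= 4.24%

(Intermediate values are shown rounded; full precision is carried through to the final answer.)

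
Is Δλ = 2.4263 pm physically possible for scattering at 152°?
No, inconsistent

Calculate the expected shift for θ = 152°:

Δλ_expected = λ_C(1 - cos(152°))
Δλ_expected = 2.4263 × (1 - cos(152°))
Δλ_expected = 2.4263 × 1.8829
Δλ_expected = 4.5686 pm

Given shift: 2.4263 pm
Expected shift: 4.5686 pm
Difference: 2.1423 pm

The values do not match. The given shift corresponds to θ ≈ 90.0°, not 152°.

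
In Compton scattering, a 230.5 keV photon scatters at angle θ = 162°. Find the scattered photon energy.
122.6013 keV

First convert energy to wavelength:
λ = hc/E, with hc ≈ 1239.842 keV·pm (i.e. 1239.842 eV·nm)

For E = 230.5 keV = 230500 eV:
λ = 1239.842 keV·pm / 230.5 keV
λ = 5.3789 pm

Calculate the Compton shift:
Δλ = λ_C(1 - cos(162°)) = 2.4263 × 1.9511
Δλ = 4.7339 pm

Final wavelength:
λ' = 5.3789 + 4.7339 = 10.1128 pm

Final energy:
E' = hc/λ' = 1239.842 / 10.1128 = 122.6013 keV

(Intermediate values are shown rounded; full precision is carried through to the final answer.)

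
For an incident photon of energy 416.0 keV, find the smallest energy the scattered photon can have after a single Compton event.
158.2842 keV (at θ = 180°)

The scattered photon has minimum energy when its wavelength is maximum, i.e., when the Compton shift Δλ = λ_C(1 − cos θ) is maximum. This occurs at θ = 180° (backscattering), giving Δλ_max = 2λ_C = 4.8526 pm.

Initial wavelength: λ₀ = hc/E₀ = 2.9804 pm
Maximum final wavelength: λ'_max = λ₀ + 2λ_C = 2.9804 + 4.8526 = 7.8330 pm
Minimum final energy: E'_min = hc/λ'_max = 158.2842 keV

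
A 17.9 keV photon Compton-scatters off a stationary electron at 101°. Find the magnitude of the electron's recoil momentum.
1.4470e-23 kg·m/s

The electron is initially at rest, so by conservation of momentum:
p⃗_e = p⃗₀ − p⃗'  (incident photon momentum minus scattered photon momentum)

Photon momentum magnitudes (p = h/λ = E/c):
λ₀ = hc/E₀ = 69.2649 pm → p₀ = h/λ₀ = 9.5663e-24 kg·m/s
Δλ = λ_C(1 − cos 101°) = 2.8893 pm
λ' = 72.1542 pm → p' = h/λ' = 9.1832e-24 kg·m/s

The scattered photon makes angle θ = 101° with the incident direction, so by the law of cosines:
|p⃗_e|² = p₀² + p'² − 2p₀p'cos θ
|p⃗_e|² = (9.5663e-24)² + (9.1832e-24)² − 2·9.5663e-24·9.1832e-24·cos(101°)
|p⃗_e| = 1.4470e-23 kg·m/s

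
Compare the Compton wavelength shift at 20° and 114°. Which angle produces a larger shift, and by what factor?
114° produces the larger shift by a factor of 23.326

Calculate both shifts using Δλ = λ_C(1 - cos θ):

For θ₁ = 20°:
Δλ₁ = 2.4263 × (1 - cos(20°))
Δλ₁ = 2.4263 × 0.0603
Δλ₁ = 0.1463 pm

For θ₂ = 114°:
Δλ₂ = 2.4263 × (1 - cos(114°))
Δλ₂ = 2.4263 × 1.4067
Δλ₂ = 3.4132 pm

The 114° angle produces the larger shift.
Ratio: 3.4132/0.1463 = 23.326

(Intermediate values are shown rounded; full precision is carried through to the final answer.)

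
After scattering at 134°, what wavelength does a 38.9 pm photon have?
43.0118 pm

Using the Compton scattering formula:
λ' = λ + Δλ = λ + λ_C(1 - cos θ)

Given:
- Initial wavelength λ = 38.9 pm
- Scattering angle θ = 134°
- Compton wavelength λ_C ≈ 2.4263 pm

Calculate the shift:
Δλ = 2.4263 × (1 - cos(134°))
Δλ = 2.4263 × 1.6947
Δλ = 4.1118 pm

Final wavelength:
λ' = 38.9 + 4.1118 = 43.0118 pm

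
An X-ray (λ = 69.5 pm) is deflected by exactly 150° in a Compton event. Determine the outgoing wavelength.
74.0276 pm

Using the Compton formula: λ' = λ + λ_C(1 − cos θ)

For θ = 150°, cos θ = -√3/2 (exact) ≈ -0.8660, so:
1 − cos 150° = 1 − (-√3/2) ≈ 1.8660

Δλ = λ_C × 1.8660 = 2.4263 × 1.8660 = 4.5276 pm

λ' = 69.5 + 4.5276 = 74.0276 pm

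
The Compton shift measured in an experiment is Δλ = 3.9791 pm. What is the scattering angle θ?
129.79°

From the Compton formula Δλ = λ_C(1 - cos θ), we can solve for θ:

cos θ = 1 - Δλ/λ_C

Given:
- Δλ = 3.9791 pm
- λ_C = h/(m_e·c) ≈ 2.42631024 pm

cos θ = 1 - 3.9791/2.42631024
cos θ = 1 - 1.639980
cos θ = -0.639980

θ = arccos(-0.639980)
θ = 129.79°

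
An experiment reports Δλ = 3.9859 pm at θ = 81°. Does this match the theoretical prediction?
No, inconsistent

Calculate the expected shift for θ = 81°:

Δλ_expected = λ_C(1 - cos(81°))
Δλ_expected = 2.4263 × (1 - cos(81°))
Δλ_expected = 2.4263 × 0.8436
Δλ_expected = 2.0468 pm

Given shift: 3.9859 pm
Expected shift: 2.0468 pm
Difference: 1.9392 pm

The values do not match. The given shift corresponds to θ ≈ 130.0°, not 81°.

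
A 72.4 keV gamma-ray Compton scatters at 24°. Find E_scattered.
71.5239 keV

First convert energy to wavelength:
λ = hc/E, with hc ≈ 1239.842 keV·pm (i.e. 1239.842 eV·nm)

For E = 72.4 keV = 72400 eV:
λ = 1239.842 keV·pm / 72.4 keV
λ = 17.1249 pm

Calculate the Compton shift:
Δλ = λ_C(1 - cos(24°)) = 2.4263 × 0.0865
Δλ = 0.2098 pm

Final wavelength:
λ' = 17.1249 + 0.2098 = 17.3347 pm

Final energy:
E' = hc/λ' = 1239.842 / 17.3347 = 71.5239 keV

(Intermediate values are shown rounded; full precision is carried through to the final answer.)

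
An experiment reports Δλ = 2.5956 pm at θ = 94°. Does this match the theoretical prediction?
Yes, consistent

Calculate the expected shift for θ = 94°:

Δλ_expected = λ_C(1 - cos(94°))
Δλ_expected = 2.4263 × (1 - cos(94°))
Δλ_expected = 2.4263 × 1.0698
Δλ_expected = 2.5956 pm

Given shift: 2.5956 pm
Expected shift: 2.5956 pm
Difference: 0.0000 pm

The values match. This is consistent with Compton scattering at the stated angle.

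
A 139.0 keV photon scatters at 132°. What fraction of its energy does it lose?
0.3123 (or 31.23%)

Calculate initial and final photon energies:

Initial: E₀ = 139.0 keV → λ₀ = 8.9197 pm
Compton shift: Δλ = 4.0498 pm
Final wavelength: λ' = 12.9696 pm
Final energy: E' = 95.5963 keV

Fractional energy loss:
(E₀ - E')/E₀ = (139.0000 - 95.5963)/139.0000
= 43.4037/139.0000
= 0.3123
= 31.23%

(Intermediate values are shown rounded; full precision is carried through to the final answer.)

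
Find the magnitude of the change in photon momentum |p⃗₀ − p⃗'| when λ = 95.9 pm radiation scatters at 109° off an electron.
1.1068e-23 kg·m/s

Photon momentum magnitude is p = h/λ.

Initial momentum:
p₀ = h/λ = 6.6261e-34/9.5900e-11 = 6.9094e-24 kg·m/s

After scattering:
λ' = λ + Δλ = 95.9 + 3.2162 = 99.1162 pm
p' = h/λ' = 6.6261e-34/9.9116e-11 = 6.6852e-24 kg·m/s

Momentum is a vector; the scattered photon's direction makes angle θ = 109° with the incident direction. The magnitude of the vector change Δp⃗ = p⃗₀ − p⃗' is found from the law of cosines:
|Δp⃗|² = p₀² + p'² − 2p₀p'cos θ
|Δp⃗|² = (6.9094e-24)² + (6.6852e-24)² − 2·6.9094e-24·6.6852e-24·cos(109°)
|Δp⃗| = 1.1068e-23 kg·m/s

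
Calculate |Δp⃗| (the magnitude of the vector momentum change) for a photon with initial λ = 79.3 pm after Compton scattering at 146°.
1.5558e-23 kg·m/s

Photon momentum magnitude is p = h/λ.

Initial momentum:
p₀ = h/λ = 6.6261e-34/7.9300e-11 = 8.3557e-24 kg·m/s

After scattering:
λ' = λ + Δλ = 79.3 + 4.4378 = 83.7378 pm
p' = h/λ' = 6.6261e-34/8.3738e-11 = 7.9129e-24 kg·m/s

Momentum is a vector; the scattered photon's direction makes angle θ = 146° with the incident direction. The magnitude of the vector change Δp⃗ = p⃗₀ − p⃗' is found from the law of cosines:
|Δp⃗|² = p₀² + p'² − 2p₀p'cos θ
|Δp⃗|² = (8.3557e-24)² + (7.9129e-24)² − 2·8.3557e-24·7.9129e-24·cos(146°)
|Δp⃗| = 1.5558e-23 kg·m/s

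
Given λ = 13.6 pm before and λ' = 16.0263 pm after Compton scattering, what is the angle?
90.00°

First find the wavelength shift:
Δλ = λ' - λ = 16.0263 - 13.6 = 2.4263 pm

Using Δλ = λ_C(1 - cos θ), with λ_C = h/(m_e·c) ≈ 2.42631024 pm:
cos θ = 1 - Δλ/λ_C
cos θ = 1 - 2.4263/2.42631024
cos θ = 0.000004

θ = arccos(0.000004)
θ = 90.00°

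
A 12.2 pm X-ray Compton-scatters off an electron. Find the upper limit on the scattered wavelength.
17.0526 pm (at θ = 180°)

The Compton shift is Δλ = λ_C(1 − cos θ).

Since cos θ ranges from −1 to 1, the factor (1 − cos θ) ranges from 0 to 2; the maximum shift occurs at θ = 180° (backscattering):
Δλ_max = 2λ_C = 2 × 2.4263 pm = 4.8526 pm

Maximum scattered wavelength:
λ'_max = λ₀ + Δλ_max = 12.2 + 4.8526 = 17.0526 pm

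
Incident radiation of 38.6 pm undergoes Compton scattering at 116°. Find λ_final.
42.0899 pm

Using the Compton scattering formula:
λ' = λ + Δλ = λ + λ_C(1 - cos θ)

Given:
- Initial wavelength λ = 38.6 pm
- Scattering angle θ = 116°
- Compton wavelength λ_C ≈ 2.4263 pm

Calculate the shift:
Δλ = 2.4263 × (1 - cos(116°))
Δλ = 2.4263 × 1.4384
Δλ = 3.4899 pm

Final wavelength:
λ' = 38.6 + 3.4899 = 42.0899 pm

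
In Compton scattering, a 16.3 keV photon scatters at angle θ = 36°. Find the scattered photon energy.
16.2013 keV

First convert energy to wavelength:
λ = hc/E, with hc ≈ 1239.842 keV·pm (i.e. 1239.842 eV·nm)

For E = 16.3 keV = 16300 eV:
λ = 1239.842 keV·pm / 16.3 keV
λ = 76.0639 pm

Calculate the Compton shift:
Δλ = λ_C(1 - cos(36°)) = 2.4263 × 0.1910
Δλ = 0.4634 pm

Final wavelength:
λ' = 76.0639 + 0.4634 = 76.5273 pm

Final energy:
E' = hc/λ' = 1239.842 / 76.5273 = 16.2013 keV

(Intermediate values are shown rounded; full precision is carried through to the final answer.)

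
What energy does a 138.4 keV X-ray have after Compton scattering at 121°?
98.1326 keV

First convert energy to wavelength:
λ = hc/E, with hc ≈ 1239.842 keV·pm (i.e. 1239.842 eV·nm)

For E = 138.4 keV = 138400 eV:
λ = 1239.842 keV·pm / 138.4 keV
λ = 8.9584 pm

Calculate the Compton shift:
Δλ = λ_C(1 - cos(121°)) = 2.4263 × 1.5150
Δλ = 3.6760 pm

Final wavelength:
λ' = 8.9584 + 3.6760 = 12.6343 pm

Final energy:
E' = hc/λ' = 1239.842 / 12.6343 = 98.1326 keV

(Intermediate values are shown rounded; full precision is carried through to the final answer.)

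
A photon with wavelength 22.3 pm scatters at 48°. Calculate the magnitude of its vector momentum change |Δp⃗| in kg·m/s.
2.3770e-23 kg·m/s

Photon momentum magnitude is p = h/λ.

Initial momentum:
p₀ = h/λ = 6.6261e-34/2.2300e-11 = 2.9713e-23 kg·m/s

After scattering:
λ' = λ + Δλ = 22.3 + 0.8028 = 23.1028 pm
p' = h/λ' = 6.6261e-34/2.3103e-11 = 2.8681e-23 kg·m/s

Momentum is a vector; the scattered photon's direction makes angle θ = 48° with the incident direction. The magnitude of the vector change Δp⃗ = p⃗₀ − p⃗' is found from the law of cosines:
|Δp⃗|² = p₀² + p'² − 2p₀p'cos θ
|Δp⃗|² = (2.9713e-23)² + (2.8681e-23)² − 2·2.9713e-23·2.8681e-23·cos(48°)
|Δp⃗| = 2.3770e-23 kg·m/s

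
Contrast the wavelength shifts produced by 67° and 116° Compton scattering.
116° produces the larger shift by a factor of 2.361

Calculate both shifts using Δλ = λ_C(1 - cos θ):

For θ₁ = 67°:
Δλ₁ = 2.4263 × (1 - cos(67°))
Δλ₁ = 2.4263 × 0.6093
Δλ₁ = 1.4783 pm

For θ₂ = 116°:
Δλ₂ = 2.4263 × (1 - cos(116°))
Δλ₂ = 2.4263 × 1.4384
Δλ₂ = 3.4899 pm

The 116° angle produces the larger shift.
Ratio: 3.4899/1.4783 = 2.361

(Intermediate values are shown rounded; full precision is carried through to the final answer.)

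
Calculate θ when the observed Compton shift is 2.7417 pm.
97.47°

From the Compton formula Δλ = λ_C(1 - cos θ), we can solve for θ:

cos θ = 1 - Δλ/λ_C

Given:
- Δλ = 2.7417 pm
- λ_C = h/(m_e·c) ≈ 2.42631024 pm

cos θ = 1 - 2.7417/2.42631024
cos θ = 1 - 1.129987
cos θ = -0.129987

θ = arccos(-0.129987)
θ = 97.47°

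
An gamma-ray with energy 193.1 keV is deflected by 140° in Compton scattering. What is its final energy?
115.8114 keV

First convert energy to wavelength:
λ = hc/E, with hc ≈ 1239.842 keV·pm (i.e. 1239.842 eV·nm)

For E = 193.1 keV = 193100 eV:
λ = 1239.842 keV·pm / 193.1 keV
λ = 6.4207 pm

Calculate the Compton shift:
Δλ = λ_C(1 - cos(140°)) = 2.4263 × 1.7660
Δλ = 4.2850 pm

Final wavelength:
λ' = 6.4207 + 4.2850 = 10.7057 pm

Final energy:
E' = hc/λ' = 1239.842 / 10.7057 = 115.8114 keV

(Intermediate values are shown rounded; full precision is carried through to the final answer.)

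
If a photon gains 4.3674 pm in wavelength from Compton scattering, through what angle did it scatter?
143.13°

From the Compton formula Δλ = λ_C(1 - cos θ), we can solve for θ:

cos θ = 1 - Δλ/λ_C

Given:
- Δλ = 4.3674 pm
- λ_C = h/(m_e·c) ≈ 2.42631024 pm

cos θ = 1 - 4.3674/2.42631024
cos θ = 1 - 1.800017
cos θ = -0.800017

θ = arccos(-0.800017)
θ = 143.13°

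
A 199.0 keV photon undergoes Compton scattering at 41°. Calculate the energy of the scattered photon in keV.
181.6482 keV

First convert energy to wavelength:
λ = hc/E, with hc ≈ 1239.842 keV·pm (i.e. 1239.842 eV·nm)

For E = 199.0 keV = 199000 eV:
λ = 1239.842 keV·pm / 199.0 keV
λ = 6.2304 pm

Calculate the Compton shift:
Δλ = λ_C(1 - cos(41°)) = 2.4263 × 0.2453
Δλ = 0.5952 pm

Final wavelength:
λ' = 6.2304 + 0.5952 = 6.8255 pm

Final energy:
E' = hc/λ' = 1239.842 / 6.8255 = 181.6482 keV

(Intermediate values are shown rounded; full precision is carried through to the final answer.)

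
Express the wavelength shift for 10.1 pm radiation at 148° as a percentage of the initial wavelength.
44.3954%

Calculate the Compton shift:
Δλ = λ_C(1 - cos(148°))
Δλ = 2.4263 × (1 - cos(148°))
Δλ = 2.4263 × 1.8480
Δλ = 4.4839 pm

Percentage change:
(Δλ/λ₀) × 100 = (4.4839/10.1) × 100
= 44.3954%

(Intermediate values are shown rounded; full precision is carried through to the final answer.)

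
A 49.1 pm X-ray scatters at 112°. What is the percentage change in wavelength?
6.7927%

Calculate the Compton shift:
Δλ = λ_C(1 - cos(112°))
Δλ = 2.4263 × (1 - cos(112°))
Δλ = 2.4263 × 1.3746
Δλ = 3.3352 pm

Percentage change:
(Δλ/λ₀) × 100 = (3.3352/49.1) × 100
= 6.7927%

(Intermediate values are shown rounded; full precision is carried through to the final answer.)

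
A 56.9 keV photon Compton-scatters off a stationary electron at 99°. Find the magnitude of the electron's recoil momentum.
4.3667e-23 kg·m/s

The electron is initially at rest, so by conservation of momentum:
p⃗_e = p⃗₀ − p⃗'  (incident photon momentum minus scattered photon momentum)

Photon momentum magnitudes (p = h/λ = E/c):
λ₀ = hc/E₀ = 21.7898 pm → p₀ = h/λ₀ = 3.0409e-23 kg·m/s
Δλ = λ_C(1 − cos 99°) = 2.8059 pm
λ' = 24.5957 pm → p' = h/λ' = 2.6940e-23 kg·m/s

The scattered photon makes angle θ = 99° with the incident direction, so by the law of cosines:
|p⃗_e|² = p₀² + p'² − 2p₀p'cos θ
|p⃗_e|² = (3.0409e-23)² + (2.6940e-23)² − 2·3.0409e-23·2.6940e-23·cos(99°)
|p⃗_e| = 4.3667e-23 kg·m/s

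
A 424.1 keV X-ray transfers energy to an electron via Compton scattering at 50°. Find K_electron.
96.9799 keV

By energy conservation: K_e = E_initial - E_final

First find the scattered photon energy:
Initial wavelength: λ = hc/E = 2.9235 pm
Compton shift: Δλ = λ_C(1 - cos(50°)) = 0.8667 pm
Final wavelength: λ' = 2.9235 + 0.8667 = 3.7902 pm
Final photon energy: E' = hc/λ' = 327.1201 keV

Electron kinetic energy:
K_e = E - E' = 424.1000 - 327.1201 = 96.9799 keV

(Intermediate values are shown rounded; full precision is carried through to the final answer.)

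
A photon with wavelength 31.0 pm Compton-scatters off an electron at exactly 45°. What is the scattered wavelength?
31.7106 pm

Using the Compton formula: λ' = λ + λ_C(1 − cos θ)

For θ = 45°, cos θ = √2/2 (exact) ≈ 0.7071, so:
1 − cos 45° = 1 − (√2/2) ≈ 0.2929

Δλ = λ_C × 0.2929 = 2.4263 × 0.2929 = 0.7106 pm

λ' = 31.0 + 0.7106 = 31.7106 pm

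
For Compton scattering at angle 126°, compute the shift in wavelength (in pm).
3.8525 pm

Using the Compton scattering formula:
Δλ = λ_C(1 - cos θ)

where λ_C = h/(m_e·c) ≈ 2.4263 pm is the Compton wavelength of an electron.

For θ = 126°:
cos(126°) = -0.5878
1 - cos(126°) = 1.5878

Δλ = 2.4263 × 1.5878
Δλ = 3.8525 pm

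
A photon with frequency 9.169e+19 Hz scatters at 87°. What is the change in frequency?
3.786e+19 Hz (decrease)

Convert frequency to wavelength (c = 299792458 m/s):
λ₀ = c/f₀ = 299792458/9.169e+19 = 3.2696309e-12 m = 3.2696 pm

Calculate Compton shift:
Δλ = λ_C(1 - cos(87°)) = 2.2993 pm

Final wavelength:
λ' = λ₀ + Δλ = 3.2696 + 2.2993 = 5.5690 pm

Final frequency:
f' = c/λ' = 299792458/5.5689579e-12 = 5.3832775e+19 Hz

Frequency shift (decrease):
Δf = f₀ - f' = 9.169e+19 - 5.3832775e+19 = 3.786e+19 Hz

(Intermediate values are shown rounded; full precision is carried through to the final answer.)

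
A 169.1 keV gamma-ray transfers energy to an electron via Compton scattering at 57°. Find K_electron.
22.1445 keV

By energy conservation: K_e = E_initial - E_final

First find the scattered photon energy:
Initial wavelength: λ = hc/E = 7.3320 pm
Compton shift: Δλ = λ_C(1 - cos(57°)) = 1.1048 pm
Final wavelength: λ' = 7.3320 + 1.1048 = 8.4369 pm
Final photon energy: E' = hc/λ' = 146.9555 keV

Electron kinetic energy:
K_e = E - E' = 169.1000 - 146.9555 = 22.1445 keV

(Intermediate values are shown rounded; full precision is carried through to the final answer.)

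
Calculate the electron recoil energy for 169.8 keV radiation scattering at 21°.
3.6667 keV

By energy conservation: K_e = E_initial - E_final

First find the scattered photon energy:
Initial wavelength: λ = hc/E = 7.3018 pm
Compton shift: Δλ = λ_C(1 - cos(21°)) = 0.1612 pm
Final wavelength: λ' = 7.3018 + 0.1612 = 7.4629 pm
Final photon energy: E' = hc/λ' = 166.1333 keV

Electron kinetic energy:
K_e = E - E' = 169.8000 - 166.1333 = 3.6667 keV

(Intermediate values are shown rounded; full precision is carried through to the final answer.)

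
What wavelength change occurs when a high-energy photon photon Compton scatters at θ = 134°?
4.1118 pm

Using the Compton scattering formula:
Δλ = λ_C(1 - cos θ)

where λ_C = h/(m_e·c) ≈ 2.4263 pm is the Compton wavelength of an electron.

For θ = 134°:
cos(134°) = -0.6947
1 - cos(134°) = 1.6947

Δλ = 2.4263 × 1.6947
Δλ = 4.1118 pm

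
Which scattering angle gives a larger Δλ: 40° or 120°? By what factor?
120° produces the larger shift by a factor of 6.411

Calculate both shifts using Δλ = λ_C(1 - cos θ):

For θ₁ = 40°:
Δλ₁ = 2.4263 × (1 - cos(40°))
Δλ₁ = 2.4263 × 0.2340
Δλ₁ = 0.5676 pm

For θ₂ = 120°:
Δλ₂ = 2.4263 × (1 - cos(120°))
Δλ₂ = 2.4263 × 1.5000
Δλ₂ = 3.6395 pm

The 120° angle produces the larger shift.
Ratio: 3.6395/0.5676 = 6.411

(Intermediate values are shown rounded; full precision is carried through to the final answer.)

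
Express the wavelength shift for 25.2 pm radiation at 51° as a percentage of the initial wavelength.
3.5690%

Calculate the Compton shift:
Δλ = λ_C(1 - cos(51°))
Δλ = 2.4263 × (1 - cos(51°))
Δλ = 2.4263 × 0.3707
Δλ = 0.8994 pm

Percentage change:
(Δλ/λ₀) × 100 = (0.8994/25.2) × 100
= 3.5690%

(Intermediate values are shown rounded; full precision is carried through to the final answer.)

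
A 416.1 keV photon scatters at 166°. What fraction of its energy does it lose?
0.6160 (or 61.60%)

Calculate initial and final photon energies:

Initial: E₀ = 416.1 keV → λ₀ = 2.9797 pm
Compton shift: Δλ = 4.7805 pm
Final wavelength: λ' = 7.7602 pm
Final energy: E' = 159.7689 keV

Fractional energy loss:
(E₀ - E')/E₀ = (416.1000 - 159.7689)/416.1000
= 256.3311/416.1000
= 0.6160
= 61.60%

(Intermediate values are shown rounded; full precision is carried through to the final answer.)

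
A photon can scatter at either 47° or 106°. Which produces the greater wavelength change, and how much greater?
106° produces the larger shift by a factor of 4.011

Calculate both shifts using Δλ = λ_C(1 - cos θ):

For θ₁ = 47°:
Δλ₁ = 2.4263 × (1 - cos(47°))
Δλ₁ = 2.4263 × 0.3180
Δλ₁ = 0.7716 pm

For θ₂ = 106°:
Δλ₂ = 2.4263 × (1 - cos(106°))
Δλ₂ = 2.4263 × 1.2756
Δλ₂ = 3.0951 pm

The 106° angle produces the larger shift.
Ratio: 3.0951/0.7716 = 4.011

(Intermediate values are shown rounded; full precision is carried through to the final answer.)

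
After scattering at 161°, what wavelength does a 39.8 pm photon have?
44.5204 pm

Using the Compton scattering formula:
λ' = λ + Δλ = λ + λ_C(1 - cos θ)

Given:
- Initial wavelength λ = 39.8 pm
- Scattering angle θ = 161°
- Compton wavelength λ_C ≈ 2.4263 pm

Calculate the shift:
Δλ = 2.4263 × (1 - cos(161°))
Δλ = 2.4263 × 1.9455
Δλ = 4.7204 pm

Final wavelength:
λ' = 39.8 + 4.7204 = 44.5204 pm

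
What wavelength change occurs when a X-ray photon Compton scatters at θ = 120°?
3.6395 pm

Using the Compton scattering formula:
Δλ = λ_C(1 - cos θ)

where λ_C = h/(m_e·c) ≈ 2.4263 pm is the Compton wavelength of an electron.

For θ = 120°:
cos(120°) = -0.5000
1 - cos(120°) = 1.5000

Δλ = 2.4263 × 1.5000
Δλ = 3.6395 pm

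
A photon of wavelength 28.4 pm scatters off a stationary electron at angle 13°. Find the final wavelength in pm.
28.4622 pm

Using the Compton scattering formula:
λ' = λ + Δλ = λ + λ_C(1 - cos θ)

Given:
- Initial wavelength λ = 28.4 pm
- Scattering angle θ = 13°
- Compton wavelength λ_C ≈ 2.4263 pm

Calculate the shift:
Δλ = 2.4263 × (1 - cos(13°))
Δλ = 2.4263 × 0.0256
Δλ = 0.0622 pm

Final wavelength:
λ' = 28.4 + 0.0622 = 28.4622 pm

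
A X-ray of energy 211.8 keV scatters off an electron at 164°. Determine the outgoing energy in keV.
116.8289 keV

First convert energy to wavelength:
λ = hc/E, with hc ≈ 1239.842 keV·pm (i.e. 1239.842 eV·nm)

For E = 211.8 keV = 211800 eV:
λ = 1239.842 keV·pm / 211.8 keV
λ = 5.8538 pm

Calculate the Compton shift:
Δλ = λ_C(1 - cos(164°)) = 2.4263 × 1.9613
Δλ = 4.7586 pm

Final wavelength:
λ' = 5.8538 + 4.7586 = 10.6125 pm

Final energy:
E' = hc/λ' = 1239.842 / 10.6125 = 116.8289 keV

(Intermediate values are shown rounded; full precision is carried through to the final answer.)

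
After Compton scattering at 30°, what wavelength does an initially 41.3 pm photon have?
41.6251 pm

Using the Compton formula: λ' = λ + λ_C(1 − cos θ)

For θ = 30°, cos θ = √3/2 (exact) ≈ 0.8660, so:
1 − cos 30° = 1 − (√3/2) ≈ 0.1340

Δλ = λ_C × 0.1340 = 2.4263 × 0.1340 = 0.3251 pm

λ' = 41.3 + 0.3251 = 41.6251 pm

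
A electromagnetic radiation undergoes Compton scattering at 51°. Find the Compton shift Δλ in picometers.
0.8994 pm

Using the Compton scattering formula:
Δλ = λ_C(1 - cos θ)

where λ_C = h/(m_e·c) ≈ 2.4263 pm is the Compton wavelength of an electron.

For θ = 51°:
cos(51°) = 0.6293
1 - cos(51°) = 0.3707

Δλ = 2.4263 × 0.3707
Δλ = 0.8994 pm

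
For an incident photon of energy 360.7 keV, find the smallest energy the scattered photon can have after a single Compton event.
149.5598 keV (at θ = 180°)

The scattered photon has minimum energy when its wavelength is maximum, i.e., when the Compton shift Δλ = λ_C(1 − cos θ) is maximum. This occurs at θ = 180° (backscattering), giving Δλ_max = 2λ_C = 4.8526 pm.

Initial wavelength: λ₀ = hc/E₀ = 3.4373 pm
Maximum final wavelength: λ'_max = λ₀ + 2λ_C = 3.4373 + 4.8526 = 8.2899 pm
Minimum final energy: E'_min = hc/λ'_max = 149.5598 keV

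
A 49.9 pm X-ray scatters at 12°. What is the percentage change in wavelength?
0.1063%

Calculate the Compton shift:
Δλ = λ_C(1 - cos(12°))
Δλ = 2.4263 × (1 - cos(12°))
Δλ = 2.4263 × 0.0219
Δλ = 0.0530 pm

Percentage change:
(Δλ/λ₀) × 100 = (0.0530/49.9) × 100
= 0.1063%

(Intermediate values are shown rounded; full precision is carried through to the final answer.)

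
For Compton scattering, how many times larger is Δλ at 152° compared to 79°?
152° produces the larger shift by a factor of 2.327

Calculate both shifts using Δλ = λ_C(1 - cos θ):

For θ₁ = 79°:
Δλ₁ = 2.4263 × (1 - cos(79°))
Δλ₁ = 2.4263 × 0.8092
Δλ₁ = 1.9633 pm

For θ₂ = 152°:
Δλ₂ = 2.4263 × (1 - cos(152°))
Δλ₂ = 2.4263 × 1.8829
Δλ₂ = 4.5686 pm

The 152° angle produces the larger shift.
Ratio: 4.5686/1.9633 = 2.327

(Intermediate values are shown rounded; full precision is carried through to the final answer.)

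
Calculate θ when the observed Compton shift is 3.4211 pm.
114.20°

From the Compton formula Δλ = λ_C(1 - cos θ), we can solve for θ:

cos θ = 1 - Δλ/λ_C

Given:
- Δλ = 3.4211 pm
- λ_C = h/(m_e·c) ≈ 2.42631024 pm

cos θ = 1 - 3.4211/2.42631024
cos θ = 1 - 1.410001
cos θ = -0.410001

θ = arccos(-0.410001)
θ = 114.20°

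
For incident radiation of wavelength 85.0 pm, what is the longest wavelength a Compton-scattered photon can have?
89.8526 pm (at θ = 180°)

The Compton shift is Δλ = λ_C(1 − cos θ).

Since cos θ ranges from −1 to 1, the factor (1 − cos θ) ranges from 0 to 2; the maximum shift occurs at θ = 180° (backscattering):
Δλ_max = 2λ_C = 2 × 2.4263 pm = 4.8526 pm

Maximum scattered wavelength:
λ'_max = λ₀ + Δλ_max = 85.0 + 4.8526 = 89.8526 pm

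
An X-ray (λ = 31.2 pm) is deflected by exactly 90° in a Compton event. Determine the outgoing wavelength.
33.6263 pm

Using the Compton formula: λ' = λ + λ_C(1 − cos θ)

For θ = 90°, cos θ = 0 (exact) = 0.0000, so:
1 − cos 90° = 1 − (0) = 1.0000

Δλ = λ_C × 1.0000 = 2.4263 × 1.0000 = 2.4263 pm

λ' = 31.2 + 2.4263 = 33.6263 pm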